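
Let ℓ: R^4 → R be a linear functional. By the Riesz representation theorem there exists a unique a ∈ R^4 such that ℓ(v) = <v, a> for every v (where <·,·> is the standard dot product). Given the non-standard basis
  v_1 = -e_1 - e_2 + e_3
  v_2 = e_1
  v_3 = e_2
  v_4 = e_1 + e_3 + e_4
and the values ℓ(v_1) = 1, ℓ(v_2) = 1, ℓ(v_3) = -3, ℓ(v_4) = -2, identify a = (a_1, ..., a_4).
a = (1, -3, -1, -2)

Write a = (a_1, ..., a_4) in the standard basis. For each basis vector v_i, ℓ(v_i) = <v_i, a> is a linear equation in the a_j's. Collect the n equations into a matrix system V a = ℓ, where row i of V is v_i (expressed in the standard basis). Since V is invertible (lower-triangular with 1s on the diagonal, up to permutation), solve by back-substitution:
  V =
[[-1, -1, 1, 0],
 [1, 0, 0, 0],
 [0, 1, 0, 0],
 [1, 0, 1, 1]]
  V a = (1, 1, -3, -2)
Solving gives a = (1, -3, -1, -2).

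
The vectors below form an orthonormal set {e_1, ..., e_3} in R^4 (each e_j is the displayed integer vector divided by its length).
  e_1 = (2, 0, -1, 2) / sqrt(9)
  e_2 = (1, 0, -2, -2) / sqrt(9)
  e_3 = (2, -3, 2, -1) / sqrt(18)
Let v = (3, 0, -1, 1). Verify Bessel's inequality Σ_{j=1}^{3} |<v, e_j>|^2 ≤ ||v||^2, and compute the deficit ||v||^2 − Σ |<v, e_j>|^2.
Σ |<v, e_j>|^2 = 21/2; ||v||^2 = 11; deficit = 1/2

Write each e_j = u_j / sqrt(<u_j, u_j>) where u_j is the displayed integer vector. Then <v, e_j> = <v, u_j> / sqrt(<u_j, u_j>), so |<v, e_j>|^2 = <v, u_j>^2 / <u_j, u_j>.
Coefficients: <v, e_1> = 9/sqrt(9), <v, e_2> = 3/sqrt(9), <v, e_3> = 3/sqrt(18).
Square and sum: Σ |<v, e_j>|^2 = 21/2.
Compute ||v||^2 = v·v = 11.
Deficit = 11 − 21/2 = 1/2 ≥ 0, confirming Bessel's inequality. (The deficit equals ||v − Σ <v,e_j> e_j||^2, the squared distance from v to span{e_j}.)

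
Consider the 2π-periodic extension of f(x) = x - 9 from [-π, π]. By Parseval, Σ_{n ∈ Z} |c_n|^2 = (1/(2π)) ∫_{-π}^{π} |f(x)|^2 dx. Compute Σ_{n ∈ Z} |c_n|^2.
Σ |c_n|^2 = π^2/3 + 81

Expand and integrate term by term over [-π, π]:
  ∫ (x)^2 dx = 1·(2π^3/3); ∫ 2·1·(-9)·x dx = 0 (odd integrand); ∫ (-9)^2 dx = 81·2π.
So (1/(2π)) ∫_{-π}^{π} (x - 9)^2 dx = 1π^2/3 + 81 = π^2/3 + 81.
Parseval ⇒ Σ |c_n|^2 = π^2/3 + 81.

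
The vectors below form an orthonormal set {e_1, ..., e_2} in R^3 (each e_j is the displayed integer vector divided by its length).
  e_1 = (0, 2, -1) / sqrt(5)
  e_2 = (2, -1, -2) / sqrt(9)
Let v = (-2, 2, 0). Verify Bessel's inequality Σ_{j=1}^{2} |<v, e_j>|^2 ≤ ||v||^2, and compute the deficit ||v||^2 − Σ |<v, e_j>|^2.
Σ |<v, e_j>|^2 = 36/5; ||v||^2 = 8; deficit = 4/5

Write each e_j = u_j / sqrt(<u_j, u_j>) where u_j is the displayed integer vector. Then <v, e_j> = <v, u_j> / sqrt(<u_j, u_j>), so |<v, e_j>|^2 = <v, u_j>^2 / <u_j, u_j>.
Coefficients: <v, e_1> = 4/sqrt(5), <v, e_2> = -6/sqrt(9).
Square and sum: Σ |<v, e_j>|^2 = 36/5.
Compute ||v||^2 = v·v = 8.
Deficit = 8 − 36/5 = 4/5 ≥ 0, confirming Bessel's inequality. (The deficit equals ||v − Σ <v,e_j> e_j||^2, the squared distance from v to span{e_j}.)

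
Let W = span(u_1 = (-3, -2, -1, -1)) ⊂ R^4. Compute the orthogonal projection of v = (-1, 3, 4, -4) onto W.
proj_W(v) = (3/5, 2/5, 1/5, 1/5)

Set up U = [u_1 | ... | u_1] ∈ R^(4×1). The projector onto W = col(U) is P = U (U^T U)^(-1) U^T.
Compute U^T U =
  [15],
and U^T v = (-3).
Solve U^T U · c = U^T v for the coefficients: c = (-1/5). The projection is proj_W(v) = U c.
Check: (v - proj_W(v)) · u_1 = 0  (should be 0).
Result: proj_W(v) = (3/5, 2/5, 1/5, 1/5).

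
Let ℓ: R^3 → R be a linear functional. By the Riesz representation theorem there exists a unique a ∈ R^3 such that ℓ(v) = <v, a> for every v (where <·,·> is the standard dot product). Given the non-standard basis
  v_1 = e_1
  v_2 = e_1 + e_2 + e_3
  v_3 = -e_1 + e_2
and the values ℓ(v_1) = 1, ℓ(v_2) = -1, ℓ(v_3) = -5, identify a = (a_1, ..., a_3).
a = (1, -4, 2)

Write a = (a_1, ..., a_3) in the standard basis. For each basis vector v_i, ℓ(v_i) = <v_i, a> is a linear equation in the a_j's. Collect the n equations into a matrix system V a = ℓ, where row i of V is v_i (expressed in the standard basis). Since V is invertible (lower-triangular with 1s on the diagonal, up to permutation), solve by back-substitution:
  V =
[[1, 0, 0],
 [1, 1, 1],
 [-1, 1, 0]]
  V a = (1, -1, -5)
Solving gives a = (1, -4, 2).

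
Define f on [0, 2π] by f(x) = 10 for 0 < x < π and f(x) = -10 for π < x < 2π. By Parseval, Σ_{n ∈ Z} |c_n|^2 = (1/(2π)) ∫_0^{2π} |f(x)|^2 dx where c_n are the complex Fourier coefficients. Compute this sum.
Σ |c_n|^2 = 100

Parseval equates the L^2 energy of f (normalised by 1/(2π)) with the ℓ^2 sum of its Fourier coefficients: (1/(2π)) ∫_0^{2π} |f|^2 = Σ |c_n|^2.
Compute the left side: (1/(2π)) [∫_0^π 10^2 dx + ∫_π^{2π} (-10)^2 dx] = (1/(2π)) · (100π + 100π) = (100 + 100)/2 = 100.
So Σ_{n ∈ Z} |c_n|^2 = 100.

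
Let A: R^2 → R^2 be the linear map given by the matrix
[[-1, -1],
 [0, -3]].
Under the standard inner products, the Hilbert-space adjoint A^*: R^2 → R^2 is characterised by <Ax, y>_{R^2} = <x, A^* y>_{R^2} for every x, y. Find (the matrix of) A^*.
A^* = A^T =
[[-1, 0],
 [-1, -3]]

For real matrices with standard dot products, the defining identity <Ax, y> = <x, A^* y> gives (Ax)^T y = x^T (A^*) y, i.e. x^T A^T y = x^T (A^*) y. Since this holds for all x, y, we must have A^* = A^T. Therefore
A^* =
[[-1, 0],
 [-1, -3]].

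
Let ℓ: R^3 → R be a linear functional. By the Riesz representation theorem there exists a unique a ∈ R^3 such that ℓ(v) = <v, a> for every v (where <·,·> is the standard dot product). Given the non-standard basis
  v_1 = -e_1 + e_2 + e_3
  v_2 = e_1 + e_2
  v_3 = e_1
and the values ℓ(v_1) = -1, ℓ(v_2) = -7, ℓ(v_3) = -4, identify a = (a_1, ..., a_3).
a = (-4, -3, -2)

Write a = (a_1, ..., a_3) in the standard basis. For each basis vector v_i, ℓ(v_i) = <v_i, a> is a linear equation in the a_j's. Collect the n equations into a matrix system V a = ℓ, where row i of V is v_i (expressed in the standard basis). Since V is invertible (lower-triangular with 1s on the diagonal, up to permutation), solve by back-substitution:
  V =
[[-1, 1, 1],
 [1, 1, 0],
 [1, 0, 0]]
  V a = (-1, -7, -4)
Solving gives a = (-4, -3, -2).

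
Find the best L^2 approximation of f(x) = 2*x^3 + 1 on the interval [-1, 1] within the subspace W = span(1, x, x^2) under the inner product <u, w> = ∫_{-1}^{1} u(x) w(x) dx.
g(x) = 6*x/5 + 1

The best approximation g ∈ W is the orthogonal projection of f onto W. Writing g = a_0 + a_1 x + a_2 x^2, the coefficients solve the normal equations G · a = b where
  G_{ij} = <φ_i, φ_j> and b_i = <f, φ_i>, with φ_0 = 1, φ_1 = x, φ_2 = x^2.
G =
  [2, 0, 2/3]
  [0, 2/3, 0]
  [2/3, 0, 2/5],
b = (2, 4/5, 2/3).
Solving gives a_0 = 1, a_1 = 6/5, a_2 = 0, so
  g(x) = 6*x/5 + 1.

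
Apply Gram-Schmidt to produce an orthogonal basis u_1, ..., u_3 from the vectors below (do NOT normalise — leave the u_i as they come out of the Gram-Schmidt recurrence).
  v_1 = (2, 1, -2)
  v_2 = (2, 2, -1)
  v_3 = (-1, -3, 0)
Orthogonal basis:
  u_1 = (2, 1, -2)
  u_2 = (2/9, 10/9, 7/9)
  u_3 = (9/17, -6/17, 6/17)

Apply the Gram-Schmidt recurrence
  u_1 = v_1
  u_i = v_i − Σ_{j<i} ((v_i · u_j) / (u_j · u_j)) · u_j.

Step by step this gives:
  u_1 = (2, 1, -2)
  u_2 = (2/9, 10/9, 7/9)
  u_3 = (9/17, -6/17, 6/17)

Orthogonality check:
  u_2 · u_1 = 0 (should be 0)
  u_3 · u_1 = 0 (should be 0)
  u_3 · u_2 = 0 (should be 0)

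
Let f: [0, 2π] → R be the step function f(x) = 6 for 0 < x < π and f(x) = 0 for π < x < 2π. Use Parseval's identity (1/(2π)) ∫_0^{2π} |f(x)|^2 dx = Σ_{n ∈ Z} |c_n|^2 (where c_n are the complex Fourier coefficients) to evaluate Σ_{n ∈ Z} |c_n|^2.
Σ |c_n|^2 = 18

Parseval equates the L^2 energy of f (normalised by 1/(2π)) with the ℓ^2 sum of its Fourier coefficients: (1/(2π)) ∫_0^{2π} |f|^2 = Σ |c_n|^2.
Compute the left side: (1/(2π)) [∫_0^π 6^2 dx + ∫_π^{2π} 0^2 dx] = (1/(2π)) · (36π + 0π) = (36 + 0)/2 = 18.
So Σ_{n ∈ Z} |c_n|^2 = 18.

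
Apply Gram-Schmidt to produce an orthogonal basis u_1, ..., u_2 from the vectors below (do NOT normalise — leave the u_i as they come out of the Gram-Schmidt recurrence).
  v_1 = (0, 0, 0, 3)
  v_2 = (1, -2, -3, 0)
Orthogonal basis:
  u_1 = (0, 0, 0, 3)
  u_2 = (1, -2, -3, 0)

Apply the Gram-Schmidt recurrence
  u_1 = v_1
  u_i = v_i − Σ_{j<i} ((v_i · u_j) / (u_j · u_j)) · u_j.

Step by step this gives:
  u_1 = (0, 0, 0, 3)
  u_2 = (1, -2, -3, 0)

Orthogonality check:
  u_2 · u_1 = 0 (should be 0)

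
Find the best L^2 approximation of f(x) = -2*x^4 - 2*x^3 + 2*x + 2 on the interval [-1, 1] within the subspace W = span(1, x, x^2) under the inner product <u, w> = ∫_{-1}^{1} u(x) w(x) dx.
g(x) = -12*x^2/7 + 4*x/5 + 76/35

The best approximation g ∈ W is the orthogonal projection of f onto W. Writing g = a_0 + a_1 x + a_2 x^2, the coefficients solve the normal equations G · a = b where
  G_{ij} = <φ_i, φ_j> and b_i = <f, φ_i>, with φ_0 = 1, φ_1 = x, φ_2 = x^2.
G =
  [2, 0, 2/3]
  [0, 2/3, 0]
  [2/3, 0, 2/5],
b = (16/5, 8/15, 16/21).
Solving gives a_0 = 76/35, a_1 = 4/5, a_2 = -12/7, so
  g(x) = -12*x^2/7 + 4*x/5 + 76/35.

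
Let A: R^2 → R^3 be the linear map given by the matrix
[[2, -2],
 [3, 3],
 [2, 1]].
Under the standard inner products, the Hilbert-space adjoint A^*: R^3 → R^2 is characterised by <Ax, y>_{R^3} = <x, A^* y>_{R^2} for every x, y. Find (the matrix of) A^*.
A^* = A^T =
[[2, 3, 2],
 [-2, 3, 1]]

For real matrices with standard dot products, the defining identity <Ax, y> = <x, A^* y> gives (Ax)^T y = x^T (A^*) y, i.e. x^T A^T y = x^T (A^*) y. Since this holds for all x, y, we must have A^* = A^T. Therefore
A^* =
[[2, 3, 2],
 [-2, 3, 1]].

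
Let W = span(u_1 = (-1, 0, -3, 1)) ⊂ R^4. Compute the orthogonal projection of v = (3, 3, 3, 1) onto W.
proj_W(v) = (1, 0, 3, -1)

Set up U = [u_1 | ... | u_1] ∈ R^(4×1). The projector onto W = col(U) is P = U (U^T U)^(-1) U^T.
Compute U^T U =
  [11],
and U^T v = (-11).
Solve U^T U · c = U^T v for the coefficients: c = (-1). The projection is proj_W(v) = U c.
Check: (v - proj_W(v)) · u_1 = 0  (should be 0).
Result: proj_W(v) = (1, 0, 3, -1).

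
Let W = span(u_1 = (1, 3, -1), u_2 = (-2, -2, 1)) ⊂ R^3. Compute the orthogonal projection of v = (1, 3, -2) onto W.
proj_W(v) = (11/9, 29/9, -10/9)

Set up U = [u_1 | ... | u_2] ∈ R^(3×2). The projector onto W = col(U) is P = U (U^T U)^(-1) U^T.
Compute U^T U =
  [11, -9]
  [-9, 9],
and U^T v = (12, -10).
Solve U^T U · c = U^T v for the coefficients: c = (1, -1/9). The projection is proj_W(v) = U c.
Check: (v - proj_W(v)) · u_1 = 0  (should be 0).
Check: (v - proj_W(v)) · u_2 = 0  (should be 0).
Result: proj_W(v) = (11/9, 29/9, -10/9).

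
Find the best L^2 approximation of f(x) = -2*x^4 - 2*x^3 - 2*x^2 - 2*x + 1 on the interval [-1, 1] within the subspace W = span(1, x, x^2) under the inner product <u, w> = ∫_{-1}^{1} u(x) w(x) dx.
g(x) = -26*x^2/7 - 16*x/5 + 41/35

The best approximation g ∈ W is the orthogonal projection of f onto W. Writing g = a_0 + a_1 x + a_2 x^2, the coefficients solve the normal equations G · a = b where
  G_{ij} = <φ_i, φ_j> and b_i = <f, φ_i>, with φ_0 = 1, φ_1 = x, φ_2 = x^2.
G =
  [2, 0, 2/3]
  [0, 2/3, 0]
  [2/3, 0, 2/5],
b = (-2/15, -32/15, -74/105).
Solving gives a_0 = 41/35, a_1 = -16/5, a_2 = -26/7, so
  g(x) = -26*x^2/7 - 16*x/5 + 41/35.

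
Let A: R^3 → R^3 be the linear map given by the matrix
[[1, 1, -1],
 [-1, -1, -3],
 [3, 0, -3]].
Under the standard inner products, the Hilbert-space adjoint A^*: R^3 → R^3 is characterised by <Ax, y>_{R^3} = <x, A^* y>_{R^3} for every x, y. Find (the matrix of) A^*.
A^* = A^T =
[[1, -1, 3],
 [1, -1, 0],
 [-1, -3, -3]]

For real matrices with standard dot products, the defining identity <Ax, y> = <x, A^* y> gives (Ax)^T y = x^T (A^*) y, i.e. x^T A^T y = x^T (A^*) y. Since this holds for all x, y, we must have A^* = A^T. Therefore
A^* =
[[1, -1, 3],
 [1, -1, 0],
 [-1, -3, -3]].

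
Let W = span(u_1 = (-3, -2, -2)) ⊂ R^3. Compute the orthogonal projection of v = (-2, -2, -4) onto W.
proj_W(v) = (-54/17, -36/17, -36/17)

Set up U = [u_1 | ... | u_1] ∈ R^(3×1). The projector onto W = col(U) is P = U (U^T U)^(-1) U^T.
Compute U^T U =
  [17],
and U^T v = (18).
Solve U^T U · c = U^T v for the coefficients: c = (18/17). The projection is proj_W(v) = U c.
Check: (v - proj_W(v)) · u_1 = 0  (should be 0).
Result: proj_W(v) = (-54/17, -36/17, -36/17).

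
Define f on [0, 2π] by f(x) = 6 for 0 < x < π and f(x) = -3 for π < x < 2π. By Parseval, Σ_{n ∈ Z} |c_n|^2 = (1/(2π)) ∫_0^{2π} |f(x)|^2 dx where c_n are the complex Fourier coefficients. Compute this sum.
Σ |c_n|^2 = 45/2

Parseval equates the L^2 energy of f (normalised by 1/(2π)) with the ℓ^2 sum of its Fourier coefficients: (1/(2π)) ∫_0^{2π} |f|^2 = Σ |c_n|^2.
Compute the left side: (1/(2π)) [∫_0^π 6^2 dx + ∫_π^{2π} (-3)^2 dx] = (1/(2π)) · (36π + 9π) = (36 + 9)/2 = 45/2.
So Σ_{n ∈ Z} |c_n|^2 = 45/2.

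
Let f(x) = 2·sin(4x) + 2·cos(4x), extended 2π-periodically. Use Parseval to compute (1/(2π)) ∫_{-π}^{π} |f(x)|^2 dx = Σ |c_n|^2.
Σ |c_n|^2 = 4

Expand |f|^2 and use orthogonality of {sin(nx), cos(mx)} on [-π, π]:
  ∫_{-π}^{π} sin(nx)^2 dx = π, ∫ cos(mx)^2 dx = π, and cross terms integrate to 0.
So ∫_{-π}^{π} f(x)^2 dx = 2^2 · π + 2^2 · π = (4 + 4)π.
Divide by 2π: (4 + 4)/2 = 4.
By Parseval, this equals Σ |c_n|^2.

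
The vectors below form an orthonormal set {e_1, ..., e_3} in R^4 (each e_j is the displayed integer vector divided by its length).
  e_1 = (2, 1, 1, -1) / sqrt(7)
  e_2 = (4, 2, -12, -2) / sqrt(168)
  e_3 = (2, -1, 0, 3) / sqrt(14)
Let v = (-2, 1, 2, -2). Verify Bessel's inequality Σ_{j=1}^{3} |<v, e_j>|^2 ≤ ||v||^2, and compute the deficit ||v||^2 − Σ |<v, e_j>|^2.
Σ |<v, e_j>|^2 = 269/21; ||v||^2 = 13; deficit = 4/21

Write each e_j = u_j / sqrt(<u_j, u_j>) where u_j is the displayed integer vector. Then <v, e_j> = <v, u_j> / sqrt(<u_j, u_j>), so |<v, e_j>|^2 = <v, u_j>^2 / <u_j, u_j>.
Coefficients: <v, e_1> = 1/sqrt(7), <v, e_2> = -26/sqrt(168), <v, e_3> = -11/sqrt(14).
Square and sum: Σ |<v, e_j>|^2 = 269/21.
Compute ||v||^2 = v·v = 13.
Deficit = 13 − 269/21 = 4/21 ≥ 0, confirming Bessel's inequality. (The deficit equals ||v − Σ <v,e_j> e_j||^2, the squared distance from v to span{e_j}.)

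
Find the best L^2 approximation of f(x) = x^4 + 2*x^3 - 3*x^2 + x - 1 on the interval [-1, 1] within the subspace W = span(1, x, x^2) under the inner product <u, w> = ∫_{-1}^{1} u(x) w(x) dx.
g(x) = -15*x^2/7 + 11*x/5 - 38/35

The best approximation g ∈ W is the orthogonal projection of f onto W. Writing g = a_0 + a_1 x + a_2 x^2, the coefficients solve the normal equations G · a = b where
  G_{ij} = <φ_i, φ_j> and b_i = <f, φ_i>, with φ_0 = 1, φ_1 = x, φ_2 = x^2.
G =
  [2, 0, 2/3]
  [0, 2/3, 0]
  [2/3, 0, 2/5],
b = (-18/5, 22/15, -166/105).
Solving gives a_0 = -38/35, a_1 = 11/5, a_2 = -15/7, so
  g(x) = -15*x^2/7 + 11*x/5 - 38/35.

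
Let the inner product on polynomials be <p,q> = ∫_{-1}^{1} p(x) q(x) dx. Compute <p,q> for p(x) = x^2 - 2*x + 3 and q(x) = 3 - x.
<p,q> = 64/3

Expand the product: p(x)·q(x) = -x^3 + 5*x^2 - 9*x + 9.
∫_{-1}^{1} of each monomial x^k gives [2/(k+1) if k even, 0 if k odd]. Integrating term-by-term (or equivalently evaluating the antiderivative F(x) = -x^4/4 + 5*x^3/3 - 9*x^2/2 + 9*x at the endpoints):
  F(1) − F(−1) = 71/12 − (-185/12) = 64/3.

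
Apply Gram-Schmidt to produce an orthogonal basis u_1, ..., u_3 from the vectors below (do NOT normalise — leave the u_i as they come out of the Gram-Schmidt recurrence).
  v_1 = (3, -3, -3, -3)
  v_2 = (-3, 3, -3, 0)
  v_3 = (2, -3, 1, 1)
Orthogonal basis:
  u_1 = (3, -3, -3, -3)
  u_2 = (-9/4, 9/4, -15/4, -3/4)
  u_3 = (-2/11, -9/11, -7/11, 14/11)

Apply the Gram-Schmidt recurrence
  u_1 = v_1
  u_i = v_i − Σ_{j<i} ((v_i · u_j) / (u_j · u_j)) · u_j.

Step by step this gives:
  u_1 = (3, -3, -3, -3)
  u_2 = (-9/4, 9/4, -15/4, -3/4)
  u_3 = (-2/11, -9/11, -7/11, 14/11)

Orthogonality check:
  u_2 · u_1 = 0 (should be 0)
  u_3 · u_1 = 0 (should be 0)
  u_3 · u_2 = 0 (should be 0)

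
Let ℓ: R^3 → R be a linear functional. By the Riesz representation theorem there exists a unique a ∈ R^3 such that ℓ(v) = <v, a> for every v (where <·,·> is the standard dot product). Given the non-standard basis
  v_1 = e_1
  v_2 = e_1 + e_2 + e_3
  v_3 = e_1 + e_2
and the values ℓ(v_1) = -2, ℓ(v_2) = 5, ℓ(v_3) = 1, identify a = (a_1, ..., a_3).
a = (-2, 3, 4)

Write a = (a_1, ..., a_3) in the standard basis. For each basis vector v_i, ℓ(v_i) = <v_i, a> is a linear equation in the a_j's. Collect the n equations into a matrix system V a = ℓ, where row i of V is v_i (expressed in the standard basis). Since V is invertible (lower-triangular with 1s on the diagonal, up to permutation), solve by back-substitution:
  V =
[[1, 0, 0],
 [1, 1, 1],
 [1, 1, 0]]
  V a = (-2, 5, 1)
Solving gives a = (-2, 3, 4).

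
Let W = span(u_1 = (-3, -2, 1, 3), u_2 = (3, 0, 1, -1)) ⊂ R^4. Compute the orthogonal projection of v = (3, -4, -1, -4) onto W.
proj_W(v) = (36/11, 1/3, 25/33, -47/33)

Set up U = [u_1 | ... | u_2] ∈ R^(4×2). The projector onto W = col(U) is P = U (U^T U)^(-1) U^T.
Compute U^T U =
  [23, -11]
  [-11, 11],
and U^T v = (-14, 12).
Solve U^T U · c = U^T v for the coefficients: c = (-1/6, 61/66). The projection is proj_W(v) = U c.
Check: (v - proj_W(v)) · u_1 = 0  (should be 0).
Check: (v - proj_W(v)) · u_2 = 0  (should be 0).
Result: proj_W(v) = (36/11, 1/3, 25/33, -47/33).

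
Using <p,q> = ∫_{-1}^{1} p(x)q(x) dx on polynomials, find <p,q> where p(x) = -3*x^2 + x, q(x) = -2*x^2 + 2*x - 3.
<p,q> = 146/15

Expand the product: p(x)·q(x) = 6*x^4 - 8*x^3 + 11*x^2 - 3*x.
∫_{-1}^{1} of each monomial x^k gives [2/(k+1) if k even, 0 if k odd]. Integrating term-by-term (or equivalently evaluating the antiderivative F(x) = 6*x^5/5 - 2*x^4 + 11*x^3/3 - 3*x^2/2 at the endpoints):
  F(1) − F(−1) = 41/30 − (-251/30) = 146/15.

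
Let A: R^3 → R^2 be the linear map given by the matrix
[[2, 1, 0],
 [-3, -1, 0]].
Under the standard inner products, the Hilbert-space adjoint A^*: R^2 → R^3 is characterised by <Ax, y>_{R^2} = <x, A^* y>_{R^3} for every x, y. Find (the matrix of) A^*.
A^* = A^T =
[[2, -3],
 [1, -1],
 [0, 0]]

For real matrices with standard dot products, the defining identity <Ax, y> = <x, A^* y> gives (Ax)^T y = x^T (A^*) y, i.e. x^T A^T y = x^T (A^*) y. Since this holds for all x, y, we must have A^* = A^T. Therefore
A^* =
[[2, -3],
 [1, -1],
 [0, 0]].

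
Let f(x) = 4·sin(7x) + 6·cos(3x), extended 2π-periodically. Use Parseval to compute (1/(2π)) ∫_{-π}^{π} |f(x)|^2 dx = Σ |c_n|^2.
Σ |c_n|^2 = 26

Expand |f|^2 and use orthogonality of {sin(nx), cos(mx)} on [-π, π]:
  ∫_{-π}^{π} sin(nx)^2 dx = π, ∫ cos(mx)^2 dx = π, and cross terms integrate to 0.
So ∫_{-π}^{π} f(x)^2 dx = 4^2 · π + 6^2 · π = (16 + 36)π.
Divide by 2π: (16 + 36)/2 = 26.
By Parseval, this equals Σ |c_n|^2.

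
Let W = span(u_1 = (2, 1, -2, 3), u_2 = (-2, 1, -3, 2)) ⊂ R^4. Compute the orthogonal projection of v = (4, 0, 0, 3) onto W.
proj_W(v) = (38/9, 5/9, -1/3, 22/9)

Set up U = [u_1 | ... | u_2] ∈ R^(4×2). The projector onto W = col(U) is P = U (U^T U)^(-1) U^T.
Compute U^T U =
  [18, 9]
  [9, 18],
and U^T v = (17, -2).
Solve U^T U · c = U^T v for the coefficients: c = (4/3, -7/9). The projection is proj_W(v) = U c.
Check: (v - proj_W(v)) · u_1 = 0  (should be 0).
Check: (v - proj_W(v)) · u_2 = 0  (should be 0).
Result: proj_W(v) = (38/9, 5/9, -1/3, 22/9).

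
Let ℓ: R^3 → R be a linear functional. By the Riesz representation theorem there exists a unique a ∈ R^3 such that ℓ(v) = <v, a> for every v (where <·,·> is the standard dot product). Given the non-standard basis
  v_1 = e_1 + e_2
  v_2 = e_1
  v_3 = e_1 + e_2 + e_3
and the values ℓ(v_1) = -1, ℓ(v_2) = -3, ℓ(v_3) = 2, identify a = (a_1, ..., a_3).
a = (-3, 2, 3)

Write a = (a_1, ..., a_3) in the standard basis. For each basis vector v_i, ℓ(v_i) = <v_i, a> is a linear equation in the a_j's. Collect the n equations into a matrix system V a = ℓ, where row i of V is v_i (expressed in the standard basis). Since V is invertible (lower-triangular with 1s on the diagonal, up to permutation), solve by back-substitution:
  V =
[[1, 1, 0],
 [1, 0, 0],
 [1, 1, 1]]
  V a = (-1, -3, 2)
Solving gives a = (-3, 2, 3).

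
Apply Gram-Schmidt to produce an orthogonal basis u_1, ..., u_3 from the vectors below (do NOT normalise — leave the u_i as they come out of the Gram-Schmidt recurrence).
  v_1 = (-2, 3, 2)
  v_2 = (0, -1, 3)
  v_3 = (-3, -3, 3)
Orthogonal basis:
  u_1 = (-2, 3, 2)
  u_2 = (6/17, -26/17, 45/17)
  u_3 = (-495/161, -270/161, -90/161)

Apply the Gram-Schmidt recurrence
  u_1 = v_1
  u_i = v_i − Σ_{j<i} ((v_i · u_j) / (u_j · u_j)) · u_j.

Step by step this gives:
  u_1 = (-2, 3, 2)
  u_2 = (6/17, -26/17, 45/17)
  u_3 = (-495/161, -270/161, -90/161)

Orthogonality check:
  u_2 · u_1 = 0 (should be 0)
  u_3 · u_1 = 0 (should be 0)
  u_3 · u_2 = 0 (should be 0)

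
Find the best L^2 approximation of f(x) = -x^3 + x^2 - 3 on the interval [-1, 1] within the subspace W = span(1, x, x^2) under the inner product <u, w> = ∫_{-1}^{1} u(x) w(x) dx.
g(x) = x^2 - 3*x/5 - 3

The best approximation g ∈ W is the orthogonal projection of f onto W. Writing g = a_0 + a_1 x + a_2 x^2, the coefficients solve the normal equations G · a = b where
  G_{ij} = <φ_i, φ_j> and b_i = <f, φ_i>, with φ_0 = 1, φ_1 = x, φ_2 = x^2.
G =
  [2, 0, 2/3]
  [0, 2/3, 0]
  [2/3, 0, 2/5],
b = (-16/3, -2/5, -8/5).
Solving gives a_0 = -3, a_1 = -3/5, a_2 = 1, so
  g(x) = x^2 - 3*x/5 - 3.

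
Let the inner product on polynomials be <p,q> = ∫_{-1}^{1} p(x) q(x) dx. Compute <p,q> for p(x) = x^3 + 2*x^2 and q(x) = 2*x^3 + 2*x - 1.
<p,q> = 4/105

Expand the product: p(x)·q(x) = 2*x^6 + 4*x^5 + 2*x^4 + 3*x^3 - 2*x^2.
∫_{-1}^{1} of each monomial x^k gives [2/(k+1) if k even, 0 if k odd]. Integrating term-by-term (or equivalently evaluating the antiderivative F(x) = 2*x^7/7 + 2*x^6/3 + 2*x^5/5 + 3*x^4/4 - 2*x^3/3 at the endpoints):
  F(1) − F(−1) = 201/140 − (587/420) = 4/105.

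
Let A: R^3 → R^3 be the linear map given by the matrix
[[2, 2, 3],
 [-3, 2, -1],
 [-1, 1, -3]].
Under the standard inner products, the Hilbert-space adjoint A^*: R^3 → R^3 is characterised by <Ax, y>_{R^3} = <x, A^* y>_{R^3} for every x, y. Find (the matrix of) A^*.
A^* = A^T =
[[2, -3, -1],
 [2, 2, 1],
 [3, -1, -3]]

For real matrices with standard dot products, the defining identity <Ax, y> = <x, A^* y> gives (Ax)^T y = x^T (A^*) y, i.e. x^T A^T y = x^T (A^*) y. Since this holds for all x, y, we must have A^* = A^T. Therefore
A^* =
[[2, -3, -1],
 [2, 2, 1],
 [3, -1, -3]].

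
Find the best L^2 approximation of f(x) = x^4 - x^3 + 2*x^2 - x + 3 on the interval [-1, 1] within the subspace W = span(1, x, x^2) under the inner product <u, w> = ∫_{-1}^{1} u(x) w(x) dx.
g(x) = 20*x^2/7 - 8*x/5 + 102/35

The best approximation g ∈ W is the orthogonal projection of f onto W. Writing g = a_0 + a_1 x + a_2 x^2, the coefficients solve the normal equations G · a = b where
  G_{ij} = <φ_i, φ_j> and b_i = <f, φ_i>, with φ_0 = 1, φ_1 = x, φ_2 = x^2.
G =
  [2, 0, 2/3]
  [0, 2/3, 0]
  [2/3, 0, 2/5],
b = (116/15, -16/15, 108/35).
Solving gives a_0 = 102/35, a_1 = -8/5, a_2 = 20/7, so
  g(x) = 20*x^2/7 - 8*x/5 + 102/35.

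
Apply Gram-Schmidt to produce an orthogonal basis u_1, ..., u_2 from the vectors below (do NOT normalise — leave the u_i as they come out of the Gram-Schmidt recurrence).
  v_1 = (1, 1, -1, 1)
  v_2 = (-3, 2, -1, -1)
Orthogonal basis:
  u_1 = (1, 1, -1, 1)
  u_2 = (-11/4, 9/4, -5/4, -3/4)

Apply the Gram-Schmidt recurrence
  u_1 = v_1
  u_i = v_i − Σ_{j<i} ((v_i · u_j) / (u_j · u_j)) · u_j.

Step by step this gives:
  u_1 = (1, 1, -1, 1)
  u_2 = (-11/4, 9/4, -5/4, -3/4)

Orthogonality check:
  u_2 · u_1 = 0 (should be 0)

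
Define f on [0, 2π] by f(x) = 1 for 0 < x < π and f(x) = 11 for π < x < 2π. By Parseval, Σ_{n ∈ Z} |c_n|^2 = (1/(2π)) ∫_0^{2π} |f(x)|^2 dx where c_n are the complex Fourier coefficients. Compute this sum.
Σ |c_n|^2 = 61

Parseval equates the L^2 energy of f (normalised by 1/(2π)) with the ℓ^2 sum of its Fourier coefficients: (1/(2π)) ∫_0^{2π} |f|^2 = Σ |c_n|^2.
Compute the left side: (1/(2π)) [∫_0^π 1^2 dx + ∫_π^{2π} 11^2 dx] = (1/(2π)) · (1π + 121π) = (1 + 121)/2 = 61.
So Σ_{n ∈ Z} |c_n|^2 = 61.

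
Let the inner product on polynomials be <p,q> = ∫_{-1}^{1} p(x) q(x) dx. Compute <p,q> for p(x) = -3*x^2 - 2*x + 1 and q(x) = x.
<p,q> = -4/3

Expand the product: p(x)·q(x) = -3*x^3 - 2*x^2 + x.
∫_{-1}^{1} of each monomial x^k gives [2/(k+1) if k even, 0 if k odd]. Integrating term-by-term (or equivalently evaluating the antiderivative F(x) = -3*x^4/4 - 2*x^3/3 + x^2/2 at the endpoints):
  F(1) − F(−1) = -11/12 − (5/12) = -4/3.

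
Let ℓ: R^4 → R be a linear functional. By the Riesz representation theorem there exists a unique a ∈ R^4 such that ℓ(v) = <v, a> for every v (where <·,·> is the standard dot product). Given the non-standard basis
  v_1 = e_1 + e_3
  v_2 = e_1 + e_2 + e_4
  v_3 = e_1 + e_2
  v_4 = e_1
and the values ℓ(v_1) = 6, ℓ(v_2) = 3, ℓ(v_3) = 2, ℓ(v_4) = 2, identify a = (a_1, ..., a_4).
a = (2, 0, 4, 1)

Write a = (a_1, ..., a_4) in the standard basis. For each basis vector v_i, ℓ(v_i) = <v_i, a> is a linear equation in the a_j's. Collect the n equations into a matrix system V a = ℓ, where row i of V is v_i (expressed in the standard basis). Since V is invertible (lower-triangular with 1s on the diagonal, up to permutation), solve by back-substitution:
  V =
[[1, 0, 1, 0],
 [1, 1, 0, 1],
 [1, 1, 0, 0],
 [1, 0, 0, 0]]
  V a = (6, 3, 2, 2)
Solving gives a = (2, 0, 4, 1).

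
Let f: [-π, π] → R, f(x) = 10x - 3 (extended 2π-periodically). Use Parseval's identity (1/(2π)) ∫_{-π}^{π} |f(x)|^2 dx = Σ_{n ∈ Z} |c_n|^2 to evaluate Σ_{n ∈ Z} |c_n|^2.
Σ |c_n|^2 = 100π^2/3 + 9

Expand and integrate term by term over [-π, π]:
  ∫ (10x)^2 dx = 100·(2π^3/3); ∫ 2·10·(-3)·x dx = 0 (odd integrand); ∫ (-3)^2 dx = 9·2π.
So (1/(2π)) ∫_{-π}^{π} (10x - 3)^2 dx = 100π^2/3 + 9 = 100π^2/3 + 9.
Parseval ⇒ Σ |c_n|^2 = 100π^2/3 + 9.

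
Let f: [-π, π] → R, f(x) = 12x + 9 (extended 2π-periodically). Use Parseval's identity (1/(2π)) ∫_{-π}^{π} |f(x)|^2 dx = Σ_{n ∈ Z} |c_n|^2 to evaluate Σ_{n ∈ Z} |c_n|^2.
Σ |c_n|^2 = 48π^2 + 81

Expand and integrate term by term over [-π, π]:
  ∫ (12x)^2 dx = 144·(2π^3/3); ∫ 2·12·(9)·x dx = 0 (odd integrand); ∫ 9^2 dx = 81·2π.
So (1/(2π)) ∫_{-π}^{π} (12x + 9)^2 dx = 144π^2/3 + 81 = 48π^2 + 81.
Parseval ⇒ Σ |c_n|^2 = 48π^2 + 81.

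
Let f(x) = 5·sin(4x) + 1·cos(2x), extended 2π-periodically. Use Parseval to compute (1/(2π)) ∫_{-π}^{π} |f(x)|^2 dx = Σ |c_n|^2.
Σ |c_n|^2 = 13

Expand |f|^2 and use orthogonality of {sin(nx), cos(mx)} on [-π, π]:
  ∫_{-π}^{π} sin(nx)^2 dx = π, ∫ cos(mx)^2 dx = π, and cross terms integrate to 0.
So ∫_{-π}^{π} f(x)^2 dx = 5^2 · π + 1^2 · π = (25 + 1)π.
Divide by 2π: (25 + 1)/2 = 13.
By Parseval, this equals Σ |c_n|^2.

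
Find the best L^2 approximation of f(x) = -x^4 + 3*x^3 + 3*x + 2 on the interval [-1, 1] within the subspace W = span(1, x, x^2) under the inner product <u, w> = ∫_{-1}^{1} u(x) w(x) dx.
g(x) = -6*x^2/7 + 24*x/5 + 73/35

The best approximation g ∈ W is the orthogonal projection of f onto W. Writing g = a_0 + a_1 x + a_2 x^2, the coefficients solve the normal equations G · a = b where
  G_{ij} = <φ_i, φ_j> and b_i = <f, φ_i>, with φ_0 = 1, φ_1 = x, φ_2 = x^2.
G =
  [2, 0, 2/3]
  [0, 2/3, 0]
  [2/3, 0, 2/5],
b = (18/5, 16/5, 22/21).
Solving gives a_0 = 73/35, a_1 = 24/5, a_2 = -6/7, so
  g(x) = -6*x^2/7 + 24*x/5 + 73/35.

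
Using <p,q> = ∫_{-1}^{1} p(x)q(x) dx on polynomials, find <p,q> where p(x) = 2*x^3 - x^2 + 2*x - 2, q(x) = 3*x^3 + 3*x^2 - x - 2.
<p,q> = 214/35

Expand the product: p(x)·q(x) = 6*x^6 + 3*x^5 + x^4 - 3*x^3 - 6*x^2 - 2*x + 4.
∫_{-1}^{1} of each monomial x^k gives [2/(k+1) if k even, 0 if k odd]. Integrating term-by-term (or equivalently evaluating the antiderivative F(x) = 6*x^7/7 + x^6/2 + x^5/5 - 3*x^4/4 - 2*x^3 - x^2 + 4*x at the endpoints):
  F(1) − F(−1) = 253/140 − (-603/140) = 214/35.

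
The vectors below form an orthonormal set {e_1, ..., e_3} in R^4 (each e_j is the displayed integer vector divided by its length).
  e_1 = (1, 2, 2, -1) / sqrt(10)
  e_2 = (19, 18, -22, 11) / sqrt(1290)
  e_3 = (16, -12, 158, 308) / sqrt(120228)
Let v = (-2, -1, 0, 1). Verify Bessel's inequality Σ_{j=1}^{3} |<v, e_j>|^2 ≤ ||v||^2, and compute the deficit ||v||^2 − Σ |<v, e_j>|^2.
Σ |<v, e_j>|^2 = 1109/233; ||v||^2 = 6; deficit = 289/233

Write each e_j = u_j / sqrt(<u_j, u_j>) where u_j is the displayed integer vector. Then <v, e_j> = <v, u_j> / sqrt(<u_j, u_j>), so |<v, e_j>|^2 = <v, u_j>^2 / <u_j, u_j>.
Coefficients: <v, e_1> = -5/sqrt(10), <v, e_2> = -45/sqrt(1290), <v, e_3> = 288/sqrt(120228).
Square and sum: Σ |<v, e_j>|^2 = 1109/233.
Compute ||v||^2 = v·v = 6.
Deficit = 6 − 1109/233 = 289/233 ≥ 0, confirming Bessel's inequality. (The deficit equals ||v − Σ <v,e_j> e_j||^2, the squared distance from v to span{e_j}.)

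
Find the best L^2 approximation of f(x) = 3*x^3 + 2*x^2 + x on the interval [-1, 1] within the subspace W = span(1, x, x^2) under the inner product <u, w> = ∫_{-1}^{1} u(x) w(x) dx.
g(x) = 2*x^2 + 14*x/5

The best approximation g ∈ W is the orthogonal projection of f onto W. Writing g = a_0 + a_1 x + a_2 x^2, the coefficients solve the normal equations G · a = b where
  G_{ij} = <φ_i, φ_j> and b_i = <f, φ_i>, with φ_0 = 1, φ_1 = x, φ_2 = x^2.
G =
  [2, 0, 2/3]
  [0, 2/3, 0]
  [2/3, 0, 2/5],
b = (4/3, 28/15, 4/5).
Solving gives a_0 = 0, a_1 = 14/5, a_2 = 2, so
  g(x) = 2*x^2 + 14*x/5.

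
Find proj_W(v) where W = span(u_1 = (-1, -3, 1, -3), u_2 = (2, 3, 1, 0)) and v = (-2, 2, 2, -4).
proj_W(v) = (1, 0, 2, -3)

Set up U = [u_1 | ... | u_2] ∈ R^(4×2). The projector onto W = col(U) is P = U (U^T U)^(-1) U^T.
Compute U^T U =
  [20, -10]
  [-10, 14],
and U^T v = (10, 4).
Solve U^T U · c = U^T v for the coefficients: c = (1, 1). The projection is proj_W(v) = U c.
Check: (v - proj_W(v)) · u_1 = 0  (should be 0).
Check: (v - proj_W(v)) · u_2 = 0  (should be 0).
Result: proj_W(v) = (1, 0, 2, -3).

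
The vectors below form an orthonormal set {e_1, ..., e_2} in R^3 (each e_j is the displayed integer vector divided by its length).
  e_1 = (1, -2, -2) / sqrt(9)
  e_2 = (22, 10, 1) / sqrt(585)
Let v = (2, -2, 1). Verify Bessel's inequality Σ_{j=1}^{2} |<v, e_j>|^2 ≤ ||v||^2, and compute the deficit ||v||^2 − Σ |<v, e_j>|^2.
Σ |<v, e_j>|^2 = 37/13; ||v||^2 = 9; deficit = 80/13

Write each e_j = u_j / sqrt(<u_j, u_j>) where u_j is the displayed integer vector. Then <v, e_j> = <v, u_j> / sqrt(<u_j, u_j>), so |<v, e_j>|^2 = <v, u_j>^2 / <u_j, u_j>.
Coefficients: <v, e_1> = 4/sqrt(9), <v, e_2> = 25/sqrt(585).
Square and sum: Σ |<v, e_j>|^2 = 37/13.
Compute ||v||^2 = v·v = 9.
Deficit = 9 − 37/13 = 80/13 ≥ 0, confirming Bessel's inequality. (The deficit equals ||v − Σ <v,e_j> e_j||^2, the squared distance from v to span{e_j}.)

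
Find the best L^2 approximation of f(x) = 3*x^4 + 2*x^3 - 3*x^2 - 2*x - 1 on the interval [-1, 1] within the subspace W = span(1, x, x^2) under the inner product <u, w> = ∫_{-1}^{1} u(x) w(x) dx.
g(x) = -3*x^2/7 - 4*x/5 - 44/35

The best approximation g ∈ W is the orthogonal projection of f onto W. Writing g = a_0 + a_1 x + a_2 x^2, the coefficients solve the normal equations G · a = b where
  G_{ij} = <φ_i, φ_j> and b_i = <f, φ_i>, with φ_0 = 1, φ_1 = x, φ_2 = x^2.
G =
  [2, 0, 2/3]
  [0, 2/3, 0]
  [2/3, 0, 2/5],
b = (-14/5, -8/15, -106/105).
Solving gives a_0 = -44/35, a_1 = -4/5, a_2 = -3/7, so
  g(x) = -3*x^2/7 - 4*x/5 - 44/35.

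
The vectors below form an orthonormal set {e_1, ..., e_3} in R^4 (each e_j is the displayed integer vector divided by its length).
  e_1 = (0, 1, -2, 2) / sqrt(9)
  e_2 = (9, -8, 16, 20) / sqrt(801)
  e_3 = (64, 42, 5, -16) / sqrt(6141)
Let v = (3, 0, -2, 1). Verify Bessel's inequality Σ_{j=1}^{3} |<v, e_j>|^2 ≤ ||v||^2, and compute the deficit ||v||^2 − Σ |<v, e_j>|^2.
Σ |<v, e_j>|^2 = 605/69; ||v||^2 = 14; deficit = 361/69

Write each e_j = u_j / sqrt(<u_j, u_j>) where u_j is the displayed integer vector. Then <v, e_j> = <v, u_j> / sqrt(<u_j, u_j>), so |<v, e_j>|^2 = <v, u_j>^2 / <u_j, u_j>.
Coefficients: <v, e_1> = 6/sqrt(9), <v, e_2> = 15/sqrt(801), <v, e_3> = 166/sqrt(6141).
Square and sum: Σ |<v, e_j>|^2 = 605/69.
Compute ||v||^2 = v·v = 14.
Deficit = 14 − 605/69 = 361/69 ≥ 0, confirming Bessel's inequality. (The deficit equals ||v − Σ <v,e_j> e_j||^2, the squared distance from v to span{e_j}.)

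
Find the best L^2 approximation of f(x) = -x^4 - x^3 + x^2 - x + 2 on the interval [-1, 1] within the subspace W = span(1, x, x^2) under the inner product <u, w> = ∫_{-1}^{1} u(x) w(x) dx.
g(x) = x^2/7 - 8*x/5 + 73/35

The best approximation g ∈ W is the orthogonal projection of f onto W. Writing g = a_0 + a_1 x + a_2 x^2, the coefficients solve the normal equations G · a = b where
  G_{ij} = <φ_i, φ_j> and b_i = <f, φ_i>, with φ_0 = 1, φ_1 = x, φ_2 = x^2.
G =
  [2, 0, 2/3]
  [0, 2/3, 0]
  [2/3, 0, 2/5],
b = (64/15, -16/15, 152/105).
Solving gives a_0 = 73/35, a_1 = -8/5, a_2 = 1/7, so
  g(x) = x^2/7 - 8*x/5 + 73/35.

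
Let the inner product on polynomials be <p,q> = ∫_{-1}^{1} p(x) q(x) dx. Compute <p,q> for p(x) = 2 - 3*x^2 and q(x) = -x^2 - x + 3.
<p,q> = 88/15

Expand the product: p(x)·q(x) = 3*x^4 + 3*x^3 - 11*x^2 - 2*x + 6.
∫_{-1}^{1} of each monomial x^k gives [2/(k+1) if k even, 0 if k odd]. Integrating term-by-term (or equivalently evaluating the antiderivative F(x) = 3*x^5/5 + 3*x^4/4 - 11*x^3/3 - x^2 + 6*x at the endpoints):
  F(1) − F(−1) = 161/60 − (-191/60) = 88/15.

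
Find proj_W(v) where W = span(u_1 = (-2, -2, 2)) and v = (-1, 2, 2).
proj_W(v) = (-1/3, -1/3, 1/3)

Set up U = [u_1 | ... | u_1] ∈ R^(3×1). The projector onto W = col(U) is P = U (U^T U)^(-1) U^T.
Compute U^T U =
  [12],
and U^T v = (2).
Solve U^T U · c = U^T v for the coefficients: c = (1/6). The projection is proj_W(v) = U c.
Check: (v - proj_W(v)) · u_1 = 0  (should be 0).
Result: proj_W(v) = (-1/3, -1/3, 1/3).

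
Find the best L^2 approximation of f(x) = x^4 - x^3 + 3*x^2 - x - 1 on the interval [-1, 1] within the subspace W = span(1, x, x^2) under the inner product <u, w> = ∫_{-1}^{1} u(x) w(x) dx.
g(x) = 27*x^2/7 - 8*x/5 - 38/35

The best approximation g ∈ W is the orthogonal projection of f onto W. Writing g = a_0 + a_1 x + a_2 x^2, the coefficients solve the normal equations G · a = b where
  G_{ij} = <φ_i, φ_j> and b_i = <f, φ_i>, with φ_0 = 1, φ_1 = x, φ_2 = x^2.
G =
  [2, 0, 2/3]
  [0, 2/3, 0]
  [2/3, 0, 2/5],
b = (2/5, -16/15, 86/105).
Solving gives a_0 = -38/35, a_1 = -8/5, a_2 = 27/7, so
  g(x) = 27*x^2/7 - 8*x/5 - 38/35.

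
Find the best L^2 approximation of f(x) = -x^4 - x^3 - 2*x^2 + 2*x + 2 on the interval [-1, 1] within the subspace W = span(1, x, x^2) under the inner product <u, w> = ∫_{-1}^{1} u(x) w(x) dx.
g(x) = -20*x^2/7 + 7*x/5 + 73/35

The best approximation g ∈ W is the orthogonal projection of f onto W. Writing g = a_0 + a_1 x + a_2 x^2, the coefficients solve the normal equations G · a = b where
  G_{ij} = <φ_i, φ_j> and b_i = <f, φ_i>, with φ_0 = 1, φ_1 = x, φ_2 = x^2.
G =
  [2, 0, 2/3]
  [0, 2/3, 0]
  [2/3, 0, 2/5],
b = (34/15, 14/15, 26/105).
Solving gives a_0 = 73/35, a_1 = 7/5, a_2 = -20/7, so
  g(x) = -20*x^2/7 + 7*x/5 + 73/35.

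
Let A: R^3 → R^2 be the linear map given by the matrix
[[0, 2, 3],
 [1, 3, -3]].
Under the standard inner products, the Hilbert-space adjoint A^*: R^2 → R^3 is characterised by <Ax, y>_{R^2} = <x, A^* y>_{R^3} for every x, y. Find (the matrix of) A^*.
A^* = A^T =
[[0, 1],
 [2, 3],
 [3, -3]]

For real matrices with standard dot products, the defining identity <Ax, y> = <x, A^* y> gives (Ax)^T y = x^T (A^*) y, i.e. x^T A^T y = x^T (A^*) y. Since this holds for all x, y, we must have A^* = A^T. Therefore
A^* =
[[0, 1],
 [2, 3],
 [3, -3]].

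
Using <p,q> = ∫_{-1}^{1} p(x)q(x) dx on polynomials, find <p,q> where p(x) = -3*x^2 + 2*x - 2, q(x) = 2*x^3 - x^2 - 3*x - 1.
<p,q> = 92/15

Expand the product: p(x)·q(x) = -6*x^5 + 7*x^4 + 3*x^3 - x^2 + 4*x + 2.
∫_{-1}^{1} of each monomial x^k gives [2/(k+1) if k even, 0 if k odd]. Integrating term-by-term (or equivalently evaluating the antiderivative F(x) = -x^6 + 7*x^5/5 + 3*x^4/4 - x^3/3 + 2*x^2 + 2*x at the endpoints):
  F(1) − F(−1) = 289/60 − (-79/60) = 92/15.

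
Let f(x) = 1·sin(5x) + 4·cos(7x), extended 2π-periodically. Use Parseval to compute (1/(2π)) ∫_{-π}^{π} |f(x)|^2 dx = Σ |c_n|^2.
Σ |c_n|^2 = 17/2

Expand |f|^2 and use orthogonality of {sin(nx), cos(mx)} on [-π, π]:
  ∫_{-π}^{π} sin(nx)^2 dx = π, ∫ cos(mx)^2 dx = π, and cross terms integrate to 0.
So ∫_{-π}^{π} f(x)^2 dx = 1^2 · π + 4^2 · π = (1 + 16)π.
Divide by 2π: (1 + 16)/2 = 17/2.
By Parseval, this equals Σ |c_n|^2.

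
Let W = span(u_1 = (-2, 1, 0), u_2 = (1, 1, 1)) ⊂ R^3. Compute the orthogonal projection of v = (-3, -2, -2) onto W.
proj_W(v) = (-41/14, -13/7, -31/14)

Set up U = [u_1 | ... | u_2] ∈ R^(3×2). The projector onto W = col(U) is P = U (U^T U)^(-1) U^T.
Compute U^T U =
  [5, -1]
  [-1, 3],
and U^T v = (4, -7).
Solve U^T U · c = U^T v for the coefficients: c = (5/14, -31/14). The projection is proj_W(v) = U c.
Check: (v - proj_W(v)) · u_1 = 0  (should be 0).
Check: (v - proj_W(v)) · u_2 = 0  (should be 0).
Result: proj_W(v) = (-41/14, -13/7, -31/14).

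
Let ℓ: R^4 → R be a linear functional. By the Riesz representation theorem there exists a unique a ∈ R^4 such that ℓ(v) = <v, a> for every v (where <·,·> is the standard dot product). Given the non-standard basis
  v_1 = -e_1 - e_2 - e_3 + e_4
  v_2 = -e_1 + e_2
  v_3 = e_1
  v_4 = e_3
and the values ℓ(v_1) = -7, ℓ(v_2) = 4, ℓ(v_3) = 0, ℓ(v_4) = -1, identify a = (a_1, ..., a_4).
a = (0, 4, -1, -4)

Write a = (a_1, ..., a_4) in the standard basis. For each basis vector v_i, ℓ(v_i) = <v_i, a> is a linear equation in the a_j's. Collect the n equations into a matrix system V a = ℓ, where row i of V is v_i (expressed in the standard basis). Since V is invertible (lower-triangular with 1s on the diagonal, up to permutation), solve by back-substitution:
  V =
[[-1, -1, -1, 1],
 [-1, 1, 0, 0],
 [1, 0, 0, 0],
 [0, 0, 1, 0]]
  V a = (-7, 4, 0, -1)
Solving gives a = (0, 4, -1, -4).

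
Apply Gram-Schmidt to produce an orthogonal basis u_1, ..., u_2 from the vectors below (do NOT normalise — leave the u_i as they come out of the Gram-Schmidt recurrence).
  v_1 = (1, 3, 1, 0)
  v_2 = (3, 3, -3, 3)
Orthogonal basis:
  u_1 = (1, 3, 1, 0)
  u_2 = (24/11, 6/11, -42/11, 3)

Apply the Gram-Schmidt recurrence
  u_1 = v_1
  u_i = v_i − Σ_{j<i} ((v_i · u_j) / (u_j · u_j)) · u_j.

Step by step this gives:
  u_1 = (1, 3, 1, 0)
  u_2 = (24/11, 6/11, -42/11, 3)

Orthogonality check:
  u_2 · u_1 = 0 (should be 0)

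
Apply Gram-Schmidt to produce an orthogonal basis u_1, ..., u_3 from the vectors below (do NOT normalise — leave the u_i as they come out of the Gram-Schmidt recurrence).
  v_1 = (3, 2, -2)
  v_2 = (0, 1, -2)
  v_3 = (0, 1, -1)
Orthogonal basis:
  u_1 = (3, 2, -2)
  u_2 = (-18/17, 5/17, -22/17)
  u_3 = (-6/49, 18/49, 9/49)

Apply the Gram-Schmidt recurrence
  u_1 = v_1
  u_i = v_i − Σ_{j<i} ((v_i · u_j) / (u_j · u_j)) · u_j.

Step by step this gives:
  u_1 = (3, 2, -2)
  u_2 = (-18/17, 5/17, -22/17)
  u_3 = (-6/49, 18/49, 9/49)

Orthogonality check:
  u_2 · u_1 = 0 (should be 0)
  u_3 · u_1 = 0 (should be 0)
  u_3 · u_2 = 0 (should be 0)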